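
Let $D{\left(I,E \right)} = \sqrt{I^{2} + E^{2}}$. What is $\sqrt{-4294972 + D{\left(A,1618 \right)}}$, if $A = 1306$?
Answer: $\sqrt{-4294972 + 2 \sqrt{1080890}} \approx 2071.9 i$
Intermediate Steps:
$D{\left(I,E \right)} = \sqrt{E^{2} + I^{2}}$
$\sqrt{-4294972 + D{\left(A,1618 \right)}} = \sqrt{-4294972 + \sqrt{1618^{2} + 1306^{2}}} = \sqrt{-4294972 + \sqrt{2617924 + 1705636}} = \sqrt{-4294972 + \sqrt{4323560}} = \sqrt{-4294972 + 2 \sqrt{1080890}}$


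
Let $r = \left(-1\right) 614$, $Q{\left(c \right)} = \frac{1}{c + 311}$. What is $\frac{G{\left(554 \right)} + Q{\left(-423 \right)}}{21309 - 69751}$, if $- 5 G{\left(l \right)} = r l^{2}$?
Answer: $- \frac{21105999483}{27127520} \approx -778.03$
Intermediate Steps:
$Q{\left(c \right)} = \frac{1}{311 + c}$
$r = -614$
$G{\left(l \right)} = \frac{614 l^{2}}{5}$ ($G{\left(l \right)} = - \frac{\left(-614\right) l^{2}}{5} = \frac{614 l^{2}}{5}$)
$\frac{G{\left(554 \right)} + Q{\left(-423 \right)}}{21309 - 69751} = \frac{\frac{614 \cdot 554^{2}}{5} + \frac{1}{311 - 423}}{21309 - 69751} = \frac{\frac{614}{5} \cdot 306916 + \frac{1}{-112}}{-48442} = \left(\frac{188446424}{5} - \frac{1}{112}\right) \left(- \frac{1}{48442}\right) = \frac{21105999483}{560} \left(- \frac{1}{48442}\right) = - \frac{21105999483}{27127520}$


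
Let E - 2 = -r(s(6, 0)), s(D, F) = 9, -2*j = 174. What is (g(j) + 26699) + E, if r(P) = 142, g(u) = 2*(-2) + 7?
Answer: 26562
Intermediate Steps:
j = -87 (j = -1/2*174 = -87)
g(u) = 3 (g(u) = -4 + 7 = 3)
E = -140 (E = 2 - 1*142 = 2 - 142 = -140)
(g(j) + 26699) + E = (3 + 26699) - 140 = 26702 - 140 = 26562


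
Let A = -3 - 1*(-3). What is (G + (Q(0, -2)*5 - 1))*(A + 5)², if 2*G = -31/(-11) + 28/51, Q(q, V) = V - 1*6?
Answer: -1102825/1122 ≈ -982.91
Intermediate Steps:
Q(q, V) = -6 + V (Q(q, V) = V - 6 = -6 + V)
A = 0 (A = -3 + 3 = 0)
G = 1889/1122 (G = (-31/(-11) + 28/51)/2 = (-31*(-1/11) + 28*(1/51))/2 = (31/11 + 28/51)/2 = (½)*(1889/561) = 1889/1122 ≈ 1.6836)
(G + (Q(0, -2)*5 - 1))*(A + 5)² = (1889/1122 + ((-6 - 2)*5 - 1))*(0 + 5)² = (1889/1122 + (-8*5 - 1))*5² = (1889/1122 + (-40 - 1))*25 = (1889/1122 - 41)*25 = -44113/1122*25 = -1102825/1122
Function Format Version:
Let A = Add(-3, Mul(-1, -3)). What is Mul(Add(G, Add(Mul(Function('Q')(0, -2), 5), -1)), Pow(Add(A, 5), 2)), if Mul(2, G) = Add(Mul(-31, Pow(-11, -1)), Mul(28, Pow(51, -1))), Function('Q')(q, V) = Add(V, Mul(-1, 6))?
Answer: Rational(-1102825, 1122) ≈ -982.91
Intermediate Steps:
Function('Q')(q, V) = Add(-6, V) (Function('Q')(q, V) = Add(V, -6) = Add(-6, V))
A = 0 (A = Add(-3, 3) = 0)
G = Rational(1889, 1122) (G = Mul(Rational(1, 2), Add(Mul(-31, Pow(-11, -1)), Mul(28, Pow(51, -1)))) = Mul(Rational(1, 2), Add(Mul(-31, Rational(-1, 11)), Mul(28, Rational(1, 51)))) = Mul(Rational(1, 2), Add(Rational(31, 11), Rational(28, 51))) = Mul(Rational(1, 2), Rational(1889, 561)) = Rational(1889, 1122) ≈ 1.6836)
Mul(Add(G, Add(Mul(Function('Q')(0, -2), 5), -1)), Pow(Add(A, 5), 2)) = Mul(Add(Rational(1889, 1122), Add(Mul(Add(-6, -2), 5), -1)), Pow(Add(0, 5), 2)) = Mul(Add(Rational(1889, 1122), Add(Mul(-8, 5), -1)), Pow(5, 2)) = Mul(Add(Rational(1889, 1122), Add(-40, -1)), 25) = Mul(Add(Rational(1889, 1122), -41), 25) = Mul(Rational(-44113, 1122), 25) = Rational(-1102825, 1122)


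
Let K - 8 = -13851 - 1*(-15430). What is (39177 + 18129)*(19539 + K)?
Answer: 1210646556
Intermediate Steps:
K = 1587 (K = 8 + (-13851 - 1*(-15430)) = 8 + (-13851 + 15430) = 8 + 1579 = 1587)
(39177 + 18129)*(19539 + K) = (39177 + 18129)*(19539 + 1587) = 57306*21126 = 1210646556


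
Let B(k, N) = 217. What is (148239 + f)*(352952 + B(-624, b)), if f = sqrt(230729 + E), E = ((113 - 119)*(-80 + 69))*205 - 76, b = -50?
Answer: 52353419391 + 353169*sqrt(244183) ≈ 5.2528e+10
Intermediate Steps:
E = 13454 (E = -6*(-11)*205 - 76 = 66*205 - 76 = 13530 - 76 = 13454)
f = sqrt(244183) (f = sqrt(230729 + 13454) = sqrt(244183) ≈ 494.15)
(148239 + f)*(352952 + B(-624, b)) = (148239 + sqrt(244183))*(352952 + 217) = (148239 + sqrt(244183))*353169 = 52353419391 + 353169*sqrt(244183)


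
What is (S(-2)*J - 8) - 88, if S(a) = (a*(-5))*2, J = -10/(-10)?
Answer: -76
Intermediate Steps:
J = 1 (J = -10*(-1/10) = 1)
S(a) = -10*a (S(a) = -5*a*2 = -10*a)
(S(-2)*J - 8) - 88 = (-10*(-2)*1 - 8) - 88 = (20*1 - 8) - 88 = (20 - 8) - 88 = 12 - 88 = -76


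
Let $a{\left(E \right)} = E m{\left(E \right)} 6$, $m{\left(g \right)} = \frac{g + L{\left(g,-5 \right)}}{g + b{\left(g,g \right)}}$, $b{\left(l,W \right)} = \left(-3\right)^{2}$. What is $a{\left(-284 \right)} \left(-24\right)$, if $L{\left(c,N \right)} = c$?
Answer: $\frac{23228928}{275} \approx 84469.0$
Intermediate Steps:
$b{\left(l,W \right)} = 9$
$m{\left(g \right)} = \frac{2 g}{9 + g}$ ($m{\left(g \right)} = \frac{g + g}{g + 9} = \frac{2 g}{9 + g}$)
$a{\left(E \right)} = \frac{12 E^{2}}{9 + E}$ ($a{\left(E \right)} = E \frac{2 E}{9 + E} 6 = \frac{2 E^{2}}{9 + E} 6 = \frac{12 E^{2}}{9 + E}$)
$a{\left(-284 \right)} \left(-24\right) = \frac{12 \left(-284\right)^{2}}{9 - 284} \left(-24\right) = 12 \cdot 80656 \frac{1}{-275} \left(-24\right) = 12 \cdot 80656 \left(- \frac{1}{275}\right) \left(-24\right) = \left(- \frac{967872}{275}\right) \left(-24\right) = \frac{23228928}{275}$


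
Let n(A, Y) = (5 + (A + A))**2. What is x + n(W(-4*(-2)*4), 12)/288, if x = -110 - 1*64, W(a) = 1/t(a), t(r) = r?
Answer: -1424679/8192 ≈ -173.91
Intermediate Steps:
W(a) = 1/a
n(A, Y) = (5 + 2*A)**2
x = -174 (x = -110 - 64 = -174)
x + n(W(-4*(-2)*4), 12)/288 = -174 + (5 + 2/((-4*(-2)*4)))**2/288 = -174 + (5 + 2/((8*4)))**2/288 = -174 + (5 + 2/32)**2/288 = -174 + (5 + 2*(1/32))**2/288 = -174 + (5 + 1/16)**2/288 = -174 + (81/16)**2/288 = -174 + (1/288)*(6561/256) = -174 + 729/8192 = -1424679/8192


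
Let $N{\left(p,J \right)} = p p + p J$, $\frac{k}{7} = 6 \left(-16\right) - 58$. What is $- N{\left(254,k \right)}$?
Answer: $209296$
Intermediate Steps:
$k = -1078$ ($k = 7 \left(6 \left(-16\right) - 58\right) = 7 \left(-96 - 58\right) = 7 \left(-154\right) = -1078$)
$N{\left(p,J \right)} = p^{2} + J p$
$- N{\left(254,k \right)} = - 254 \left(-1078 + 254\right) = - 254 \left(-824\right) = \left(-1\right) \left(-209296\right) = 209296$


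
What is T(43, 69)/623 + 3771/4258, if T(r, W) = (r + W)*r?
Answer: 3265123/378962 ≈ 8.6160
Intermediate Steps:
T(r, W) = r*(W + r) (T(r, W) = (W + r)*r = r*(W + r))
T(43, 69)/623 + 3771/4258 = (43*(69 + 43))/623 + 3771/4258 = (43*112)*(1/623) + 3771*(1/4258) = 4816*(1/623) + 3771/4258 = 688/89 + 3771/4258 = 3265123/378962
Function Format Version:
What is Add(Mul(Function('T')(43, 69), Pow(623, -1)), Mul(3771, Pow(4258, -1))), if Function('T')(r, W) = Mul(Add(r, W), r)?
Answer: Rational(3265123, 378962) ≈ 8.6160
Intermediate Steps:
Function('T')(r, W) = Mul(r, Add(W, r)) (Function('T')(r, W) = Mul(Add(W, r), r) = Mul(r, Add(W, r)))
Add(Mul(Function('T')(43, 69), Pow(623, -1)), Mul(3771, Pow(4258, -1))) = Add(Mul(Mul(43, Add(69, 43)), Pow(623, -1)), Mul(3771, Pow(4258, -1))) = Add(Mul(Mul(43, 112), Rational(1, 623)), Mul(3771, Rational(1, 4258))) = Add(Mul(4816, Rational(1, 623)), Rational(3771, 4258)) = Add(Rational(688, 89), Rational(3771, 4258)) = Rational(3265123, 378962)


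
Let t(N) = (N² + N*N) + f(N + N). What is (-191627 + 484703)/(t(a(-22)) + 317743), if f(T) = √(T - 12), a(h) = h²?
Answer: 230432470380/618196924069 - 586152*√239/618196924069 ≈ 0.37273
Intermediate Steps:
f(T) = √(-12 + T)
t(N) = √(-12 + 2*N) + 2*N² (t(N) = (N² + N*N) + √(-12 + (N + N)) = (N² + N²) + √(-12 + 2*N) = 2*N² + √(-12 + 2*N) = √(-12 + 2*N) + 2*N²)
(-191627 + 484703)/(t(a(-22)) + 317743) = (-191627 + 484703)/((√(-12 + 2*(-22)²) + 2*((-22)²)²) + 317743) = 293076/((√(-12 + 2*484) + 2*484²) + 317743) = 293076/((√(-12 + 968) + 2*234256) + 317743) = 293076/((√956 + 468512) + 317743) = 293076/((2*√239 + 468512) + 317743) = 293076/((468512 + 2*√239) + 317743) = 293076/(786255 + 2*√239)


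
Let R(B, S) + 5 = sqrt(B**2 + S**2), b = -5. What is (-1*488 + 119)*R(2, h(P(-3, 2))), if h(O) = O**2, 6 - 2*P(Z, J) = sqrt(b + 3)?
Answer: 1845 - 369*sqrt(233 - 204*I*sqrt(2))/2 ≈ -1360.8 + 1531.7*I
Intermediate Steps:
P(Z, J) = 3 - I*sqrt(2)/2 (P(Z, J) = 3 - sqrt(-5 + 3)/2 = 3 - I*sqrt(2)/2)
R(B, S) = -5 + sqrt(B**2 + S**2)
(-1*488 + 119)*R(2, h(P(-3, 2))) = (-1*488 + 119)*(-5 + sqrt(2**2 + ((3 - I*sqrt(2)/2)**2)**2)) = (-488 + 119)*(-5 + sqrt(4 + (3 - I*sqrt(2)/2)**4)) = -369*(-5 + sqrt(4 + (3 - I*sqrt(2)/2)**4)) = 1845 - 369*sqrt(4 + (3 - I*sqrt(2)/2)**4)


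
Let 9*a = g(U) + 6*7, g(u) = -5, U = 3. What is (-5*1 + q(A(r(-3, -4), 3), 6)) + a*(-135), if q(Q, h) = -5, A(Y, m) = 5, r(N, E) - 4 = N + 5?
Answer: -565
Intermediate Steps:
r(N, E) = 9 + N (r(N, E) = 4 + (N + 5) = 4 + (5 + N) = 9 + N)
a = 37/9 (a = (-5 + 6*7)/9 = (-5 + 42)/9 = (⅑)*37 = 37/9 ≈ 4.1111)
(-5*1 + q(A(r(-3, -4), 3), 6)) + a*(-135) = (-5*1 - 5) + (37/9)*(-135) = (-5 - 5) - 555 = -10 - 555 = -565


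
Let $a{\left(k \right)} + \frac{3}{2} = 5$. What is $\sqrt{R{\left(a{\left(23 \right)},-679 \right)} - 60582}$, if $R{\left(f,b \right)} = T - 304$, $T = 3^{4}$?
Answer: $i \sqrt{60805} \approx 246.59 i$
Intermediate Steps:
$T = 81$
$a{\left(k \right)} = \frac{7}{2}$ ($a{\left(k \right)} = - \frac{3}{2} + 5 = \frac{7}{2}$)
$R{\left(f,b \right)} = -223$ ($R{\left(f,b \right)} = 81 - 304 = -223$)
$\sqrt{R{\left(a{\left(23 \right)},-679 \right)} - 60582} = \sqrt{-223 - 60582} = \sqrt{-60805} = i \sqrt{60805}$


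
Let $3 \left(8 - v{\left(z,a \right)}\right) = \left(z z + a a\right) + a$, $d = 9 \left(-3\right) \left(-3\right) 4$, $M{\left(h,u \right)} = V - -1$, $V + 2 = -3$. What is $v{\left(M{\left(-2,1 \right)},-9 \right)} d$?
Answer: $-6912$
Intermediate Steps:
$V = -5$ ($V = -2 - 3 = -5$)
$M{\left(h,u \right)} = -4$ ($M{\left(h,u \right)} = -5 - -1 = -5 + 1 = -4$)
$d = 324$ ($d = 9 \cdot 9 \cdot 4 = 9 \cdot 36 = 324$)
$v{\left(z,a \right)} = 8 - \frac{a}{3} - \frac{a^{2}}{3} - \frac{z^{2}}{3}$ ($v{\left(z,a \right)} = 8 - \frac{\left(z z + a a\right) + a}{3} = 8 - \frac{\left(z^{2} + a^{2}\right) + a}{3} = 8 - \frac{\left(a^{2} + z^{2}\right) + a}{3} = 8 - \frac{a + a^{2} + z^{2}}{3} = 8 - \left(\frac{a}{3} + \frac{a^{2}}{3} + \frac{z^{2}}{3}\right) = 8 - \frac{a}{3} - \frac{a^{2}}{3} - \frac{z^{2}}{3}$)
$v{\left(M{\left(-2,1 \right)},-9 \right)} d = \left(8 - -3 - \frac{\left(-9\right)^{2}}{3} - \frac{\left(-4\right)^{2}}{3}\right) 324 = \left(8 + 3 - 27 - \frac{16}{3}\right) 324 = \left(- \frac{64}{3}\right) 324 = -6912$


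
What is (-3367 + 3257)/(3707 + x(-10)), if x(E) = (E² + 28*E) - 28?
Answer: -110/3499 ≈ -0.031438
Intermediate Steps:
x(E) = -28 + E² + 28*E
(-3367 + 3257)/(3707 + x(-10)) = (-3367 + 3257)/(3707 + (-28 + (-10)² + 28*(-10))) = -110/(3707 + (-28 + 100 - 280)) = -110/(3707 - 208) = -110/3499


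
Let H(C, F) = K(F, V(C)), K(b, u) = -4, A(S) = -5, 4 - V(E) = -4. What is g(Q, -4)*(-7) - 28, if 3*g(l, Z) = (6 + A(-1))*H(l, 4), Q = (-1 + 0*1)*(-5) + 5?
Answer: -56/3 ≈ -18.667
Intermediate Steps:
V(E) = 8 (V(E) = 4 - 1*(-4) = 4 + 4 = 8)
Q = 10 (Q = (-1 + 0)*(-5) + 5 = -1*(-5) + 5 = 5 + 5 = 10)
H(C, F) = -4
g(l, Z) = -4/3 (g(l, Z) = ((6 - 5)*(-4))/3 = (1*(-4))/3 = (⅓)*(-4) = -4/3)
g(Q, -4)*(-7) - 28 = -4/3*(-7) - 28 = 28/3 - 28 = -56/3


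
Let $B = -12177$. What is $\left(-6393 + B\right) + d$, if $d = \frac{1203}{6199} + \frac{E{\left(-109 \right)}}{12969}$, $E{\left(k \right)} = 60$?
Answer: $- \frac{497638679341}{26798277} \approx -18570.0$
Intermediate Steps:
$d = \frac{5324549}{26798277}$ ($d = \frac{1203}{6199} + \frac{60}{12969} = 1203 \cdot \frac{1}{6199} + 60 \cdot \frac{1}{12969} = \frac{1203}{6199} + \frac{20}{4323} = \frac{5324549}{26798277} \approx 0.19869$)
$\left(-6393 + B\right) + d = \left(-6393 - 12177\right) + \frac{5324549}{26798277} = -18570 + \frac{5324549}{26798277} = - \frac{497638679341}{26798277}$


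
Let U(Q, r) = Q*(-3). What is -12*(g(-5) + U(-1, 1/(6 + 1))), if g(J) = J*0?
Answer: -36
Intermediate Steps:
g(J) = 0
U(Q, r) = -3*Q
-12*(g(-5) + U(-1, 1/(6 + 1))) = -12*(0 - 3*(-1)) = -12*(0 + 3) = -12*3 = -36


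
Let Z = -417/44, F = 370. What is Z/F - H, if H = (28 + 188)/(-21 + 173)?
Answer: -447483/309320 ≈ -1.4467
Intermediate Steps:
Z = -417/44 (Z = -417*1/44 = -417/44 ≈ -9.4773)
H = 27/19 (H = 216/152 = 216*(1/152) = 27/19 ≈ 1.4211)
Z/F - H = -417/44/370 - 1*27/19 = -417/44*1/370 - 27/19 = -417/16280 - 27/19 = -447483/309320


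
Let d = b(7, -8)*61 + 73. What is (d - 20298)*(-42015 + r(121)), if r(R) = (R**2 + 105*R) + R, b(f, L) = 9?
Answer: 286246448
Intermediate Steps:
d = 622 (d = 9*61 + 73 = 549 + 73 = 622)
r(R) = R**2 + 106*R
(d - 20298)*(-42015 + r(121)) = (622 - 20298)*(-42015 + 121*(106 + 121)) = -19676*(-42015 + 121*227) = -19676*(-42015 + 27467) = -19676*(-14548) = 286246448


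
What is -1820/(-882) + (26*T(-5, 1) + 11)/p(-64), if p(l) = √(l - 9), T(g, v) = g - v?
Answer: 130/63 + 145*I*√73/73 ≈ 2.0635 + 16.971*I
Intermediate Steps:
p(l) = √(-9 + l)
-1820/(-882) + (26*T(-5, 1) + 11)/p(-64) = -1820/(-882) + (26*(-5 - 1*1) + 11)/(√(-9 - 64)) = -1820*(-1/882) + (26*(-5 - 1) + 11)/(√(-73)) = 130/63 + (26*(-6) + 11)/((I*√73)) = 130/63 + (-156 + 11)*(-I*√73/73) = 130/63 - (-145)*I*√73/73 = 130/63 + 145*I*√73/73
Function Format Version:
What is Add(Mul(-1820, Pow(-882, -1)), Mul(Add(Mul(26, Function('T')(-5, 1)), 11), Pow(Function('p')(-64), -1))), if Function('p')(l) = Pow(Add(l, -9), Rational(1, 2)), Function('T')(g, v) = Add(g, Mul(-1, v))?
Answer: Add(Rational(130, 63), Mul(Rational(145, 73), I, Pow(73, Rational(1, 2)))) ≈ Add(2.0635, Mul(16.971, I))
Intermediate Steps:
Function('p')(l) = Pow(Add(-9, l), Rational(1, 2))
Add(Mul(-1820, Pow(-882, -1)), Mul(Add(Mul(26, Function('T')(-5, 1)), 11), Pow(Function('p')(-64), -1))) = Add(Mul(-1820, Pow(-882, -1)), Mul(Add(Mul(26, Add(-5, Mul(-1, 1))), 11), Pow(Pow(Add(-9, -64), Rational(1, 2)), -1))) = Add(Mul(-1820, Rational(-1, 882)), Mul(Add(Mul(26, Add(-5, -1)), 11), Pow(Pow(-73, Rational(1, 2)), -1))) = Add(Rational(130, 63), Mul(Add(Mul(26, -6), 11), Pow(Mul(I, Pow(73, Rational(1, 2))), -1))) = Add(Rational(130, 63), Mul(Add(-156, 11), Mul(Rational(-1, 73), I, Pow(73, Rational(1, 2))))) = Add(Rational(130, 63), Mul(-145, Mul(Rational(-1, 73), I, Pow(73, Rational(1, 2))))) = Add(Rational(130, 63), Mul(Rational(145, 73), I, Pow(73, Rational(1, 2))))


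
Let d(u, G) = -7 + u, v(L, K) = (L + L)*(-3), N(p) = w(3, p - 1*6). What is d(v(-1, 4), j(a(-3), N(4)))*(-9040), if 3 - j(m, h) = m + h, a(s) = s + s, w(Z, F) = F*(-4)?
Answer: 9040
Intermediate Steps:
w(Z, F) = -4*F
a(s) = 2*s
N(p) = 24 - 4*p (N(p) = -4*(p - 1*6) = -4*(p - 6) = -4*(-6 + p) = 24 - 4*p)
v(L, K) = -6*L (v(L, K) = (2*L)*(-3) = -6*L)
j(m, h) = 3 - h - m (j(m, h) = 3 - (m + h) = 3 - (h + m) = 3 + (-h - m) = 3 - h - m)
d(v(-1, 4), j(a(-3), N(4)))*(-9040) = (-7 - 6*(-1))*(-9040) = (-7 + 6)*(-9040) = -1*(-9040) = 9040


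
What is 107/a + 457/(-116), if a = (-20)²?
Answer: -42597/11600 ≈ -3.6722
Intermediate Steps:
a = 400
107/a + 457/(-116) = 107/400 + 457/(-116) = 107*(1/400) + 457*(-1/116) = 107/400 - 457/116 = -42597/11600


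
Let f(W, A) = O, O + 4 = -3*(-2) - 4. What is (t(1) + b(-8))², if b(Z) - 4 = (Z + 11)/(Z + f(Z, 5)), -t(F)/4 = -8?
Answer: 127449/100 ≈ 1274.5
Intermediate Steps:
O = -2 (O = -4 + (-3*(-2) - 4) = -4 + (6 - 4) = -4 + 2 = -2)
t(F) = 32 (t(F) = -4*(-8) = 32)
f(W, A) = -2
b(Z) = 4 + (11 + Z)/(-2 + Z) (b(Z) = 4 + (Z + 11)/(Z - 2) = 4 + (11 + Z)/(-2 + Z))
(t(1) + b(-8))² = (32 + (3 + 5*(-8))/(-2 - 8))² = (32 + (3 - 40)/(-10))² = (32 - ⅒*(-37))² = (32 + 37/10)² = (357/10)² = 127449/100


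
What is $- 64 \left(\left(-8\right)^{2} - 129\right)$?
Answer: $4160$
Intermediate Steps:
$- 64 \left(\left(-8\right)^{2} - 129\right) = - 64 \left(64 - 129\right) = \left(-64\right) \left(-65\right) = 4160$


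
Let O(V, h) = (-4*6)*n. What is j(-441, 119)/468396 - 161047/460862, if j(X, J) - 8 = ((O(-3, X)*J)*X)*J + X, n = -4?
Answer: -138185831903305/107932958676 ≈ -1280.3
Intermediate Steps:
O(V, h) = 96 (O(V, h) = -4*6*(-4) = -24*(-4) = 96)
j(X, J) = 8 + X + 96*X*J² (j(X, J) = 8 + (((96*J)*X)*J + X) = 8 + ((96*J*X)*J + X) = 8 + (96*X*J² + X) = 8 + (X + 96*X*J²) = 8 + X + 96*X*J²)
j(-441, 119)/468396 - 161047/460862 = (8 - 441 + 96*(-441)*119²)/468396 - 161047/460862 = (8 - 441 + 96*(-441)*14161)*(1/468396) - 161047*1/460862 = (8 - 441 - 599520096)*(1/468396) - 161047/460862 = -599520529*1/468396 - 161047/460862 = -599520529/468396 - 161047/460862 = -138185831903305/107932958676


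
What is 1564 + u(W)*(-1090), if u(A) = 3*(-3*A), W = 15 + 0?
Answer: 148714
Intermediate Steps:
W = 15
u(A) = -9*A
1564 + u(W)*(-1090) = 1564 - 9*15*(-1090) = 1564 - 135*(-1090) = 1564 + 147150 = 148714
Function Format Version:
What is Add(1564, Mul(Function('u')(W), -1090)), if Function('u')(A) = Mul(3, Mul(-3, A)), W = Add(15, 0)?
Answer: 148714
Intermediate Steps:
W = 15
Function('u')(A) = Mul(-9, A)
Add(1564, Mul(Function('u')(W), -1090)) = Add(1564, Mul(Mul(-9, 15), -1090)) = Add(1564, Mul(-135, -1090)) = Add(1564, 147150) = 148714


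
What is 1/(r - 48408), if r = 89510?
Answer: 1/41102 ≈ 2.4330e-5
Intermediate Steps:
1/(r - 48408) = 1/(89510 - 48408) = 1/41102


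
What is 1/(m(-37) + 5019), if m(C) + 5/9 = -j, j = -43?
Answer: 9/45553 ≈ 0.00019757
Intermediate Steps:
m(C) = 382/9 (m(C) = -5/9 - 1*(-43) = -5/9 + 43 = 382/9)
1/(m(-37) + 5019) = 1/(382/9 + 5019) = 1/(45553/9) = 9/45553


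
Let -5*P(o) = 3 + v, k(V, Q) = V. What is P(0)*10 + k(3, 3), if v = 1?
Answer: -5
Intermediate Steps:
P(o) = -4/5 (P(o) = -(3 + 1)/5 = -1/5*4 = -4/5)
P(0)*10 + k(3, 3) = -4/5*10 + 3 = -8 + 3 = -5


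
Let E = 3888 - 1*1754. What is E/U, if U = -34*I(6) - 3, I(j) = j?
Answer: -2134/207 ≈ -10.309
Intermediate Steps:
E = 2134 (E = 3888 - 1754 = 2134)
U = -207 (U = -34*6 - 3 = -204 - 3 = -207)
E/U = 2134/(-207) = 2134*(-1/207) = -2134/207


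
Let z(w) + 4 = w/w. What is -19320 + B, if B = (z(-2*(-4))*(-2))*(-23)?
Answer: -19458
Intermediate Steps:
z(w) = -3 (z(w) = -4 + w/w = -4 + 1 = -3)
B = -138 (B = -3*(-2)*(-23) = 6*(-23) = -138)
-19320 + B = -19320 - 138 = -19458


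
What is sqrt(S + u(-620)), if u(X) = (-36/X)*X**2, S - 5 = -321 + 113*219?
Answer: sqrt(46751) ≈ 216.22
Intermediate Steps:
S = 24431 (S = 5 + (-321 + 113*219) = 5 + (-321 + 24747) = 5 + 24426 = 24431)
u(X) = -36*X
sqrt(S + u(-620)) = sqrt(24431 - 36*(-620)) = sqrt(24431 + 22320) = sqrt(46751)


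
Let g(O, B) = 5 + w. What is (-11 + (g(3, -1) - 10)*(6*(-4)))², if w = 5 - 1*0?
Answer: 121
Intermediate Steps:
w = 5 (w = 5 + 0 = 5)
g(O, B) = 10 (g(O, B) = 5 + 5 = 10)
(-11 + (g(3, -1) - 10)*(6*(-4)))² = (-11 + (10 - 10)*(6*(-4)))² = (-11 + 0*(-24))² = (-11 + 0)² = (-11)² = 121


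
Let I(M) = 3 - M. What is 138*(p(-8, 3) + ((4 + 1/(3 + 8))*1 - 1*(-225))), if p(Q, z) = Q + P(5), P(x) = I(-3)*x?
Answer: 381156/11 ≈ 34651.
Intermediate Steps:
P(x) = 6*x (P(x) = (3 - 1*(-3))*x = (3 + 3)*x = 6*x)
p(Q, z) = 30 + Q (p(Q, z) = Q + 6*5 = Q + 30 = 30 + Q)
138*(p(-8, 3) + ((4 + 1/(3 + 8))*1 - 1*(-225))) = 138*((30 - 8) + ((4 + 1/(3 + 8))*1 - 1*(-225))) = 138*(22 + ((4 + 1/11)*1 + 225)) = 138*(22 + ((45/11)*1 + 225)) = 138*(22 + (45/11 + 225)) = 138*(22 + 2520/11) = 138*(2762/11) = 381156/11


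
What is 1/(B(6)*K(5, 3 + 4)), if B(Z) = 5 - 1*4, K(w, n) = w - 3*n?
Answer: -1/16 ≈ -0.062500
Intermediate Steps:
B(Z) = 1 (B(Z) = 5 - 4 = 1)
1/(B(6)*K(5, 3 + 4)) = 1/(1*(5 - 3*(3 + 4))) = 1/(1*(5 - 3*7)) = 1/(1*(5 - 21)) = 1/(1*(-16)) = 1/(-16) = -1/16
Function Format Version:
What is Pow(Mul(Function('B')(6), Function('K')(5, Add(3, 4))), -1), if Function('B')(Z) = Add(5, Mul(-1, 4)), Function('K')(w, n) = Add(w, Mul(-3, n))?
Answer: Rational(-1, 16) ≈ -0.062500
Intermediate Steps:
Function('B')(Z) = 1 (Function('B')(Z) = Add(5, -4) = 1)
Pow(Mul(Function('B')(6), Function('K')(5, Add(3, 4))), -1) = Pow(Mul(1, Add(5, Mul(-3, Add(3, 4)))), -1) = Pow(Mul(1, Add(5, Mul(-3, 7))), -1) = Pow(Mul(1, Add(5, -21)), -1) = Pow(Mul(1, -16), -1) = Pow(-16, -1) = Rational(-1, 16)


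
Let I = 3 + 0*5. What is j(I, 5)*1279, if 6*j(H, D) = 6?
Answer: 1279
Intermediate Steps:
I = 3 (I = 3 + 0 = 3)
j(H, D) = 1 (j(H, D) = (1/6)*6 = 1)
j(I, 5)*1279 = 1*1279 = 1279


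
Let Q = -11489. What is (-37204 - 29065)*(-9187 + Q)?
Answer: 1370177844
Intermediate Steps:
(-37204 - 29065)*(-9187 + Q) = (-37204 - 29065)*(-9187 - 11489) = -66269*(-20676) = 1370177844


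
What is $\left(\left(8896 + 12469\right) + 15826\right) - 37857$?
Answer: $-666$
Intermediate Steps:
$\left(\left(8896 + 12469\right) + 15826\right) - 37857 = \left(21365 + 15826\right) - 37857 = 37191 - 37857 = -666$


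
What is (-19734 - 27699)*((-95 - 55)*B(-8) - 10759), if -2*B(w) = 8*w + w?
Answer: 766469847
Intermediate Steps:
B(w) = -9*w/2 (B(w) = -(8*w + w)/2 = -9*w/2)
(-19734 - 27699)*((-95 - 55)*B(-8) - 10759) = (-19734 - 27699)*((-95 - 55)*(-9/2*(-8)) - 10759) = -47433*(-150*36 - 10759) = -47433*(-5400 - 10759) = -47433*(-16159) = 766469847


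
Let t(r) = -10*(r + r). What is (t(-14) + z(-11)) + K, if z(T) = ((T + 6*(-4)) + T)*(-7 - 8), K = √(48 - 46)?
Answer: 970 + √2 ≈ 971.41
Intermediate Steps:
K = √2 ≈ 1.4142
t(r) = -20*r
z(T) = 360 - 30*T (z(T) = ((T - 24) + T)*(-15) = ((-24 + T) + T)*(-15) = (-24 + 2*T)*(-15) = 360 - 30*T)
(t(-14) + z(-11)) + K = (-20*(-14) + (360 - 30*(-11))) + √2 = (280 + (360 + 330)) + √2 = (280 + 690) + √2 = 970 + √2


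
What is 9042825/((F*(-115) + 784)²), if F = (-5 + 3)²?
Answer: 3014275/34992 ≈ 86.142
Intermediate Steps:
F = 4 (F = (-2)² = 4)
9042825/((F*(-115) + 784)²) = 9042825/((4*(-115) + 784)²) = 9042825/((-460 + 784)²) = 9042825/(324²) = 9042825/104976 = 9042825*(1/104976) = 3014275/34992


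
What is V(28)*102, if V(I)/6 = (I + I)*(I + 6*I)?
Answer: 6717312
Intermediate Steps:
V(I) = 84*I² (V(I) = 6*((I + I)*(I + 6*I)) = 6*((2*I)*(7*I)) = 6*(14*I²) = 84*I²)
V(28)*102 = (84*28²)*102 = (84*784)*102 = 65856*102 = 6717312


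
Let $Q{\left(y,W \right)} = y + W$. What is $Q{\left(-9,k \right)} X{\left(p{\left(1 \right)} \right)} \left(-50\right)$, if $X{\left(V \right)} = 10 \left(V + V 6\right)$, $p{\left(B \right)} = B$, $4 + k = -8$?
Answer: $73500$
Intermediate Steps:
$k = -12$ ($k = -4 - 8 = -12$)
$Q{\left(y,W \right)} = W + y$
$X{\left(V \right)} = 70 V$ ($X{\left(V \right)} = 10 \left(V + 6 V\right) = 10 \cdot 7 V = 70 V$)
$Q{\left(-9,k \right)} X{\left(p{\left(1 \right)} \right)} \left(-50\right) = \left(-12 - 9\right) 70 \cdot 1 \left(-50\right) = \left(-21\right) 70 \left(-50\right) = \left(-1470\right) \left(-50\right) = 73500$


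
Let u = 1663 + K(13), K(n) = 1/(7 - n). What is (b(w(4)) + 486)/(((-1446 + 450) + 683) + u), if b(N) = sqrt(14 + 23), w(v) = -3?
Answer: 2916/8099 + 6*sqrt(37)/8099 ≈ 0.36455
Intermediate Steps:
b(N) = sqrt(37)
u = 9977/6 (u = 1663 - 1/(-7 + 13) = 1663 - 1/6 = 9977/6 ≈ 1662.8)
(b(w(4)) + 486)/(((-1446 + 450) + 683) + u) = (sqrt(37) + 486)/(((-1446 + 450) + 683) + 9977/6) = (486 + sqrt(37))/((-996 + 683) + 9977/6) = (486 + sqrt(37))/(-313 + 9977/6) = (486 + sqrt(37))/(8099/6) = (486 + sqrt(37))*(6/8099) = 2916/8099 + 6*sqrt(37)/8099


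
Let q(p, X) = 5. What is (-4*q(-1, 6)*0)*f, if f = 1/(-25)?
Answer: 0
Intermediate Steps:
f = -1/25 ≈ -0.040000
(-4*q(-1, 6)*0)*f = -20*0*(-1/25) = -4*0*(-1/25) = 0*(-1/25) = 0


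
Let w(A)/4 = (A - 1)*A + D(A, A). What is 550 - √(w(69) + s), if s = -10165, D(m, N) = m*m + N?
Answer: 550 - √27923 ≈ 382.90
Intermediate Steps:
D(m, N) = N + m² (D(m, N) = m² + N = N + m²)
w(A) = 4*A + 4*A² + 4*A*(-1 + A) (w(A) = 4*((A - 1)*A + (A + A²)) = 4*((-1 + A)*A + (A + A²)) = 4*(A*(-1 + A) + (A + A²)) = 4*(A + A² + A*(-1 + A)) = 4*A + 4*A² + 4*A*(-1 + A))
550 - √(w(69) + s) = 550 - √(8*69² - 10165) = 550 - √(8*4761 - 10165) = 550 - √(38088 - 10165) = 550 - √27923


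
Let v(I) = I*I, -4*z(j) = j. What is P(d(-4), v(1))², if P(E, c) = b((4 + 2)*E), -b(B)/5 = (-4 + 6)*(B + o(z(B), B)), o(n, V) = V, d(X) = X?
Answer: 230400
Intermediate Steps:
z(j) = -j/4
v(I) = I²
b(B) = -20*B (b(B) = -5*(-4 + 6)*(B + B) = -10*2*B = -20*B)
P(E, c) = -120*E (P(E, c) = -20*(4 + 2)*E = -120*E)
P(d(-4), v(1))² = (-120*(-4))² = 480² = 230400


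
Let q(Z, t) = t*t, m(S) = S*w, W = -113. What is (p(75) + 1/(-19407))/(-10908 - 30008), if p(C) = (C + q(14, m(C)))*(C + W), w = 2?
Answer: 16648294951/794056812 ≈ 20.966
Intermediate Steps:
m(S) = 2*S (m(S) = S*2 = 2*S)
q(Z, t) = t²
p(C) = (-113 + C)*(C + 4*C²) (p(C) = (C + (2*C)²)*(C - 113) = (C + 4*C²)*(-113 + C) = (-113 + C)*(C + 4*C²))
(p(75) + 1/(-19407))/(-10908 - 30008) = (75*(-113 - 451*75 + 4*75²) + 1/(-19407))/(-10908 - 30008) = (75*(-113 - 33825 + 4*5625) - 1/19407)/(-40916) = (75*(-113 - 33825 + 22500) - 1/19407)*(-1/40916) = (75*(-11438) - 1/19407)*(-1/40916) = (-857850 - 1/19407)*(-1/40916) = -16648294951/19407*(-1/40916) = 16648294951/794056812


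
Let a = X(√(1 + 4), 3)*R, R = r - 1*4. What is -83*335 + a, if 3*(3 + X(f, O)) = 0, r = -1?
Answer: -27790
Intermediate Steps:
X(f, O) = -3 (X(f, O) = -3 + (⅓)*0 = -3 + 0 = -3)
R = -5 (R = -1 - 1*4 = -1 - 4 = -5)
a = 15 (a = -3*(-5) = 15)
-83*335 + a = -83*335 + 15 = -27805 + 15 = -27790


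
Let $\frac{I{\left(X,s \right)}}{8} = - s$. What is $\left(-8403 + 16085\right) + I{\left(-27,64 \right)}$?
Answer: $7170$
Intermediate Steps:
$I{\left(X,s \right)} = - 8 s$ ($I{\left(X,s \right)} = 8 \left(- s\right) = - 8 s$)
$\left(-8403 + 16085\right) + I{\left(-27,64 \right)} = \left(-8403 + 16085\right) - 512 = 7682 - 512 = 7170$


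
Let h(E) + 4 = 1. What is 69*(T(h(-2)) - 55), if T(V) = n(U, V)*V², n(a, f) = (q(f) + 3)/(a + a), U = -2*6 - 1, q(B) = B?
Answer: -3795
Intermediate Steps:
h(E) = -3 (h(E) = -4 + 1 = -3)
U = -13 (U = -12 - 1 = -13)
n(a, f) = (3 + f)/(2*a) (n(a, f) = (f + 3)/(a + a) = (3 + f)/((2*a)) = (3 + f)*(1/(2*a)) = (3 + f)/(2*a))
T(V) = V²*(-3/26 - V/26) (T(V) = ((½)*(3 + V)/(-13))*V² = ((½)*(-1/13)*(3 + V))*V² = (-3/26 - V/26)*V² = V²*(-3/26 - V/26))
69*(T(h(-2)) - 55) = 69*((1/26)*(-3)²*(-3 - 1*(-3)) - 55) = 69*((1/26)*9*(-3 + 3) - 55) = 69*((1/26)*9*0 - 55) = 69*(0 - 55) = 69*(-55) = -3795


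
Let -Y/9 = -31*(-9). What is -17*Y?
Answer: 42687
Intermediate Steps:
Y = -2511 (Y = -(-279)*(-9) = -9*279 = -2511)
-17*Y = -17*(-2511) = 42687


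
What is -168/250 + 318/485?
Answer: -198/12125 ≈ -0.016330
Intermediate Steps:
-168/250 + 318/485 = -168*1/250 + 318*(1/485) = -84/125 + 318/485 = -198/12125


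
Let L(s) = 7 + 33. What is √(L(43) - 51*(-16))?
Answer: 2*√214 ≈ 29.257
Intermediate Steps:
L(s) = 40
√(L(43) - 51*(-16)) = √(40 - 51*(-16)) = √(40 + 816) = √856 = 2*√214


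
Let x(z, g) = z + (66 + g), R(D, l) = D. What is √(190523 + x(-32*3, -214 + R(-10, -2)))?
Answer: 81*√29 ≈ 436.20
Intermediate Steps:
x(z, g) = 66 + g + z
√(190523 + x(-32*3, -214 + R(-10, -2))) = √(190523 + (66 + (-214 - 10) - 32*3)) = √(190523 + (66 - 224 - 96)) = √(190523 - 254) = √190269 = 81*√29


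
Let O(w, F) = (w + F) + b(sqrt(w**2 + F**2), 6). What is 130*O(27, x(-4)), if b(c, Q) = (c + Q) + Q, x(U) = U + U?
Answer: 4030 + 130*sqrt(793) ≈ 7690.8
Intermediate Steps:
x(U) = 2*U
b(c, Q) = c + 2*Q (b(c, Q) = (Q + c) + Q = c + 2*Q)
O(w, F) = 12 + F + w + sqrt(F**2 + w**2) (O(w, F) = (w + F) + (sqrt(w**2 + F**2) + 2*6) = (F + w) + (sqrt(F**2 + w**2) + 12) = (F + w) + (12 + sqrt(F**2 + w**2)) = 12 + F + w + sqrt(F**2 + w**2))
130*O(27, x(-4)) = 130*(12 + 2*(-4) + 27 + sqrt((2*(-4))**2 + 27**2)) = 130*(12 - 8 + 27 + sqrt((-8)**2 + 729)) = 130*(12 - 8 + 27 + sqrt(64 + 729)) = 130*(12 - 8 + 27 + sqrt(793)) = 130*(31 + sqrt(793)) = 4030 + 130*sqrt(793)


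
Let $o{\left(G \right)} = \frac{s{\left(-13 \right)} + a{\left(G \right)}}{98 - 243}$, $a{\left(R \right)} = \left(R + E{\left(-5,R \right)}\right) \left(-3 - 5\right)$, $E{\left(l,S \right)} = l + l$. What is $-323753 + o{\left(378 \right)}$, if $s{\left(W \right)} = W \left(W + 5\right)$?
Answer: $- \frac{9388269}{29} \approx -3.2373 \cdot 10^{5}$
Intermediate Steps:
$E{\left(l,S \right)} = 2 l$
$a{\left(R \right)} = 80 - 8 R$ ($a{\left(R \right)} = \left(R + 2 \left(-5\right)\right) \left(-3 - 5\right) = \left(R - 10\right) \left(-8\right) = \left(-10 + R\right) \left(-8\right) = 80 - 8 R$)
$s{\left(W \right)} = W \left(5 + W\right)$
$o{\left(G \right)} = - \frac{184}{145} + \frac{8 G}{145}$ ($o{\left(G \right)} = \frac{- 13 \left(5 - 13\right) - \left(-80 + 8 G\right)}{98 - 243} = \frac{\left(-13\right) \left(-8\right) - \left(-80 + 8 G\right)}{-145} = \left(104 - \left(-80 + 8 G\right)\right) \left(- \frac{1}{145}\right) = \left(184 - 8 G\right) \left(- \frac{1}{145}\right) = - \frac{184}{145} + \frac{8 G}{145}$)
$-323753 + o{\left(378 \right)} = -323753 + \left(- \frac{184}{145} + \frac{8}{145} \cdot 378\right) = -323753 + \left(- \frac{184}{145} + \frac{3024}{145}\right) = -323753 + \frac{568}{29} = - \frac{9388269}{29}$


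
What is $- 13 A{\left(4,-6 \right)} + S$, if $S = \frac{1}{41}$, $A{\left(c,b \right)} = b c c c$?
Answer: $\frac{204673}{41} \approx 4992.0$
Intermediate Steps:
$A{\left(c,b \right)} = b c^{3}$ ($A{\left(c,b \right)} = b c c^{2} = b c^{3}$)
$S = \frac{1}{41} \approx 0.02439$
$- 13 A{\left(4,-6 \right)} + S = - 13 \left(- 6 \cdot 4^{3}\right) + \frac{1}{41} = - 13 \left(\left(-6\right) 64\right) + \frac{1}{41} = \left(-13\right) \left(-384\right) + \frac{1}{41} = 4992 + \frac{1}{41} = \frac{204673}{41}$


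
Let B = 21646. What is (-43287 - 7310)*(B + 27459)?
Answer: -2484565685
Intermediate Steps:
(-43287 - 7310)*(B + 27459) = (-43287 - 7310)*(21646 + 27459) = -50597*49105 = -2484565685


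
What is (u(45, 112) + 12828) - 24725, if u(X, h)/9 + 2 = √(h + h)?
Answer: -11915 + 36*√14 ≈ -11780.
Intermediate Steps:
u(X, h) = -18 + 9*√2*√h (u(X, h) = -18 + 9*√(h + h) = -18 + 9*√(2*h) = -18 + 9*(√2*√h) = -18 + 9*√2*√h)
(u(45, 112) + 12828) - 24725 = ((-18 + 9*√2*√112) + 12828) - 24725 = ((-18 + 9*√2*(4*√7)) + 12828) - 24725 = ((-18 + 36*√14) + 12828) - 24725 = (12810 + 36*√14) - 24725 = -11915 + 36*√14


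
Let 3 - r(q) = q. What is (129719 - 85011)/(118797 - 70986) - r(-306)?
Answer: -14728891/47811 ≈ -308.06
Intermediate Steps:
r(q) = 3 - q
(129719 - 85011)/(118797 - 70986) - r(-306) = (129719 - 85011)/(118797 - 70986) - (3 - 1*(-306)) = 44708/47811 - (3 + 306) = 44708*(1/47811) - 1*309 = 44708/47811 - 309 = -14728891/47811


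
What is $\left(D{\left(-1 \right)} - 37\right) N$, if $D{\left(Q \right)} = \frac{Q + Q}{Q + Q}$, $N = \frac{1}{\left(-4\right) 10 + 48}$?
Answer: $- \frac{9}{2} \approx -4.5$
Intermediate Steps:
$N = \frac{1}{8}$ ($N = \frac{1}{-40 + 48} = \frac{1}{8} \approx 0.125$)
$D{\left(Q \right)} = 1$ ($D{\left(Q \right)} = \frac{2 Q}{2 Q} = 2 Q \frac{1}{2 Q} = 1$)
$\left(D{\left(-1 \right)} - 37\right) N = \left(1 - 37\right) \frac{1}{8} = \left(-36\right) \frac{1}{8} = - \frac{9}{2}$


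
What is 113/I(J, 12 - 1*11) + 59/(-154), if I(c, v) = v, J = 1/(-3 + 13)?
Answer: 17343/154 ≈ 112.62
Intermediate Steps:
J = 1/10 ≈ 0.10000
113/I(J, 12 - 1*11) + 59/(-154) = 113/(12 - 1*11) + 59/(-154) = 113/(12 - 11) + 59*(-1/154) = 113/1 - 59/154 = 113*1 - 59/154 = 113 - 59/154 = 17343/154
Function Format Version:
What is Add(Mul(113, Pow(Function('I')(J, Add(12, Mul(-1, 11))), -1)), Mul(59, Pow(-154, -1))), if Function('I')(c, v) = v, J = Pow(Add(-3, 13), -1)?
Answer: Rational(17343, 154) ≈ 112.62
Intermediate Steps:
J = Rational(1, 10) (J = Pow(10, -1) = Rational(1, 10) ≈ 0.10000)
Add(Mul(113, Pow(Function('I')(J, Add(12, Mul(-1, 11))), -1)), Mul(59, Pow(-154, -1))) = Add(Mul(113, Pow(Add(12, Mul(-1, 11)), -1)), Mul(59, Pow(-154, -1))) = Add(Mul(113, Pow(Add(12, -11), -1)), Mul(59, Rational(-1, 154))) = Add(Mul(113, Pow(1, -1)), Rational(-59, 154)) = Add(Mul(113, 1), Rational(-59, 154)) = Add(113, Rational(-59, 154)) = Rational(17343, 154)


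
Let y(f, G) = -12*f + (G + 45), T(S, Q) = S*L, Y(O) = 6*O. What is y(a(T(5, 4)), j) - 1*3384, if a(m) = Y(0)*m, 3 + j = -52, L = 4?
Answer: -3394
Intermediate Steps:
j = -55 (j = -3 - 52 = -55)
T(S, Q) = 4*S (T(S, Q) = S*4 = 4*S)
a(m) = 0 (a(m) = (6*0)*m = 0*m = 0)
y(f, G) = 45 + G - 12*f (y(f, G) = -12*f + (45 + G) = 45 + G - 12*f)
y(a(T(5, 4)), j) - 1*3384 = (45 - 55 - 12*0) - 1*3384 = (45 - 55 + 0) - 3384 = -10 - 3384 = -3394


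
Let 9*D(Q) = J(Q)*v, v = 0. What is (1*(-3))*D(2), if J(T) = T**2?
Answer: 0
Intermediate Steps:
D(Q) = 0 (D(Q) = (Q**2*0)/9 = (1/9)*0 = 0)
(1*(-3))*D(2) = (1*(-3))*0 = -3*0 = 0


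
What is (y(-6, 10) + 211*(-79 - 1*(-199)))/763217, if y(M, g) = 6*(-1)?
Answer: 25314/763217 ≈ 0.033167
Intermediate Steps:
y(M, g) = -6
(y(-6, 10) + 211*(-79 - 1*(-199)))/763217 = (-6 + 211*(-79 - 1*(-199)))/763217 = (-6 + 211*(-79 + 199))*(1/763217) = (-6 + 211*120)*(1/763217) = (-6 + 25320)*(1/763217) = 25314*(1/763217) = 25314/763217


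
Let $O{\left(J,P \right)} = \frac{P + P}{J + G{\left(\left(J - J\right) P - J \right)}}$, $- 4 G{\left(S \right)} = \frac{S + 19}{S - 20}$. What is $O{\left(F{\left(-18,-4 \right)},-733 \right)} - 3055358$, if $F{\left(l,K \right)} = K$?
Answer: $- \frac{711804590}{233} \approx -3.055 \cdot 10^{6}$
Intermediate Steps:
$G{\left(S \right)} = - \frac{19 + S}{4 \left(-20 + S\right)}$ ($G{\left(S \right)} = - \frac{\left(S + 19\right) \frac{1}{S - 20}}{4} = - \frac{\left(19 + S\right) \frac{1}{-20 + S}}{4} = - \frac{\frac{1}{-20 + S} \left(19 + S\right)}{4} = - \frac{19 + S}{4 \left(-20 + S\right)}$)
$O{\left(J,P \right)} = \frac{2 P}{J + \frac{-19 + J}{4 \left(-20 - J\right)}}$ ($O{\left(J,P \right)} = \frac{P + P}{J + \frac{-19 - \left(\left(J - J\right) P - J\right)}{4 \left(-20 - \left(J - \left(J - J\right) P\right)\right)}} = \frac{2 P}{J + \frac{-19 - \left(0 P - J\right)}{4 \left(-20 + \left(0 P - J\right)\right)}} = \frac{2 P}{J + \frac{-19 - \left(0 - J\right)}{4 \left(-20 + \left(0 - J\right)\right)}} = \frac{2 P}{J + \frac{-19 - - J}{4 \left(-20 - J\right)}} = \frac{2 P}{J + \frac{-19 + J}{4 \left(-20 - J\right)}}$)
$O{\left(F{\left(-18,-4 \right)},-733 \right)} - 3055358 = 8 \left(-733\right) \frac{1}{19 - -4 + 4 \left(-4\right) \left(20 - 4\right)} \left(20 - 4\right) - 3055358 = 8 \left(-733\right) \frac{1}{19 + 4 + 4 \left(-4\right) 16} \cdot 16 - 3055358 = 8 \left(-733\right) \frac{1}{19 + 4 - 256} \cdot 16 - 3055358 = 8 \left(-733\right) \frac{1}{-233} \cdot 16 - 3055358 = 8 \left(-733\right) \left(- \frac{1}{233}\right) 16 - 3055358 = \frac{93824}{233} - 3055358 = - \frac{711804590}{233}$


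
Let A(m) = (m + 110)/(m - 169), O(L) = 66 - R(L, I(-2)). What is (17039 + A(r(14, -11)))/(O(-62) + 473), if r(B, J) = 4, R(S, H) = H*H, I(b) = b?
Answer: 937107/29425 ≈ 31.847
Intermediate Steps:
R(S, H) = H²
O(L) = 62 (O(L) = 66 - 1*(-2)² = 66 - 1*4 = 66 - 4 = 62)
A(m) = (110 + m)/(-169 + m)
(17039 + A(r(14, -11)))/(O(-62) + 473) = (17039 + (110 + 4)/(-169 + 4))/(62 + 473) = (17039 + 114/(-165))/535 = (17039 - 1/165*114)*(1/535) = (17039 - 38/55)*(1/535) = (937107/55)*(1/535) = 937107/29425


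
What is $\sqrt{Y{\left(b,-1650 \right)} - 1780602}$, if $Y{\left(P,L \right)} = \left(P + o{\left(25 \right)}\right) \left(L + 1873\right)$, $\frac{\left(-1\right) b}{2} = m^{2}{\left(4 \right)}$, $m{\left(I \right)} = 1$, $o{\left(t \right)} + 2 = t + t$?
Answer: $38 i \sqrt{1226} \approx 1330.5 i$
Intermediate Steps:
$o{\left(t \right)} = -2 + 2 t$ ($o{\left(t \right)} = -2 + \left(t + t\right) = -2 + 2 t$)
$b = -2$ ($b = - 2 \cdot 1^{2} = \left(-2\right) 1 = -2$)
$Y{\left(P,L \right)} = \left(48 + P\right) \left(1873 + L\right)$ ($Y{\left(P,L \right)} = \left(P + \left(-2 + 2 \cdot 25\right)\right) \left(L + 1873\right) = \left(P + \left(-2 + 50\right)\right) \left(1873 + L\right) = \left(P + 48\right) \left(1873 + L\right) = \left(48 + P\right) \left(1873 + L\right)$)
$\sqrt{Y{\left(b,-1650 \right)} - 1780602} = \sqrt{\left(89904 + 48 \left(-1650\right) + 1873 \left(-2\right) - -3300\right) - 1780602} = \sqrt{\left(89904 - 79200 - 3746 + 3300\right) - 1780602} = \sqrt{10258 - 1780602} = \sqrt{-1770344} = 38 i \sqrt{1226}$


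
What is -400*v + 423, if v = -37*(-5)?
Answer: -73577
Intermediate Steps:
v = 185
-400*v + 423 = -400*185 + 423 = -74000 + 423 = -73577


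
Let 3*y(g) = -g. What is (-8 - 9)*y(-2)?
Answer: -34/3 ≈ -11.333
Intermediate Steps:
y(g) = -g/3 (y(g) = (-g)/3 = -g/3)
(-8 - 9)*y(-2) = (-8 - 9)*(-⅓*(-2)) = -17*⅔ = -34/3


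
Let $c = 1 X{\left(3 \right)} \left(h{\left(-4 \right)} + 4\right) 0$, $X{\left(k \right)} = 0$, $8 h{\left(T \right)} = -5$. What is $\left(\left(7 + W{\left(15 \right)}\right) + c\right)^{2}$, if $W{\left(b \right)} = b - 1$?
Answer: $441$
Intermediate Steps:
$h{\left(T \right)} = - \frac{5}{8}$ ($h{\left(T \right)} = \frac{1}{8} \left(-5\right) = - \frac{5}{8}$)
$W{\left(b \right)} = -1 + b$ ($W{\left(b \right)} = b - 1 = -1 + b$)
$c = 0$ ($c = 1 \cdot 0 \left(- \frac{5}{8} + 4\right) 0 = 1 \cdot 0 \cdot \frac{27}{8} \cdot 0 = 1 \cdot 0 \cdot 0 = 0 \cdot 0 = 0$)
$\left(\left(7 + W{\left(15 \right)}\right) + c\right)^{2} = \left(\left(7 + \left(-1 + 15\right)\right) + 0\right)^{2} = \left(\left(7 + 14\right) + 0\right)^{2} = \left(21 + 0\right)^{2} = 21^{2} = 441$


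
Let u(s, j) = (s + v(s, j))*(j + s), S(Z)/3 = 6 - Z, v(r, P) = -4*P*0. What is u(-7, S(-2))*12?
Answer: -1428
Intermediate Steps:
v(r, P) = 0
S(Z) = 18 - 3*Z (S(Z) = 3*(6 - Z) = 18 - 3*Z)
u(s, j) = s*(j + s) (u(s, j) = (s + 0)*(j + s) = s*(j + s))
u(-7, S(-2))*12 = -7*((18 - 3*(-2)) - 7)*12 = -7*((18 + 6) - 7)*12 = -7*(24 - 7)*12 = -7*17*12 = -119*12 = -1428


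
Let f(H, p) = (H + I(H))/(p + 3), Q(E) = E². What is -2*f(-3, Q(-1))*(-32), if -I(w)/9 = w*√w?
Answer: -48 + 432*I*√3 ≈ -48.0 + 748.25*I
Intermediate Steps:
I(w) = -9*w^(3/2) (I(w) = -9*w*√w = -9*w^(3/2))
f(H, p) = (H - 9*H^(3/2))/(3 + p) (f(H, p) = (H - 9*H^(3/2))/(p + 3) = (H - 9*H^(3/2))/(3 + p))
-2*f(-3, Q(-1))*(-32) = -2*(-3 - (-27)*I*√3)/(3 + (-1)²)*(-32) = -2*(-3 - (-27)*I*√3)/(3 + 1)*(-32) = -2*(-3 + 27*I*√3)/4*(-32) = -(-3 + 27*I*√3)/2*(-32) = -2*(-¾ + 27*I*√3/4)*(-32) = (3/2 - 27*I*√3/2)*(-32) = -48 + 432*I*√3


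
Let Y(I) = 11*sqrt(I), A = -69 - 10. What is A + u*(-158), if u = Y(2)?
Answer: -79 - 1738*sqrt(2) ≈ -2536.9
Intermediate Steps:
A = -79
u = 11*sqrt(2) ≈ 15.556
A + u*(-158) = -79 + (11*sqrt(2))*(-158) = -79 - 1738*sqrt(2)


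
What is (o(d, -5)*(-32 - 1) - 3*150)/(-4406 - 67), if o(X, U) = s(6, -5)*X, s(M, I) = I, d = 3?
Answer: -5/497 ≈ -0.010060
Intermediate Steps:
o(X, U) = -5*X
(o(d, -5)*(-32 - 1) - 3*150)/(-4406 - 67) = ((-5*3)*(-32 - 1) - 3*150)/(-4406 - 67) = (-15*(-33) - 450)/(-4473) = (495 - 450)*(-1/4473) = 45*(-1/4473) = -5/497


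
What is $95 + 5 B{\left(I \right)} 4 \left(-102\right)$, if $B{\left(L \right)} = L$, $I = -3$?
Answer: $6215$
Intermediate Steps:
$95 + 5 B{\left(I \right)} 4 \left(-102\right) = 95 + 5 \left(-3\right) 4 \left(-102\right) = 95 + \left(-15\right) 4 \left(-102\right) = 95 - -6120 = 95 + 6120 = 6215$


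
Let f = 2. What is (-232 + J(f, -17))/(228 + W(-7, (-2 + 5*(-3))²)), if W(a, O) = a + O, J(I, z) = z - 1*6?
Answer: -½ ≈ -0.50000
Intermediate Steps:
J(I, z) = -6 + z (J(I, z) = z - 6 = -6 + z)
W(a, O) = O + a
(-232 + J(f, -17))/(228 + W(-7, (-2 + 5*(-3))²)) = (-232 + (-6 - 17))/(228 + ((-2 + 5*(-3))² - 7)) = (-232 - 23)/(228 + ((-2 - 15)² - 7)) = -255/(228 + ((-17)² - 7)) = -255/(228 + (289 - 7)) = -255/(228 + 282) = -255/510 = -255*1/510 = -½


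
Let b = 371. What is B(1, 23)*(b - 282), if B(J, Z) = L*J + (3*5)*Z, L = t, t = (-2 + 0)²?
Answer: 31061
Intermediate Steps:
t = 4 (t = (-2)² = 4)
L = 4
B(J, Z) = 4*J + 15*Z (B(J, Z) = 4*J + (3*5)*Z = 4*J + 15*Z)
B(1, 23)*(b - 282) = (4*1 + 15*23)*(371 - 282) = (4 + 345)*89 = 349*89 = 31061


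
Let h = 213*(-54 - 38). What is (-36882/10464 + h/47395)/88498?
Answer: -325512489/7314968566240 ≈ -4.4500e-5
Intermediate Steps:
h = -19596 (h = 213*(-92) = -19596)
(-36882/10464 + h/47395)/88498 = (-36882/10464 - 19596/47395)/88498 = (-36882*1/10464 - 19596*1/47395)*(1/88498) = (-6147/1744 - 19596/47395)*(1/88498) = -325512489/82656880*1/88498 = -325512489/7314968566240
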